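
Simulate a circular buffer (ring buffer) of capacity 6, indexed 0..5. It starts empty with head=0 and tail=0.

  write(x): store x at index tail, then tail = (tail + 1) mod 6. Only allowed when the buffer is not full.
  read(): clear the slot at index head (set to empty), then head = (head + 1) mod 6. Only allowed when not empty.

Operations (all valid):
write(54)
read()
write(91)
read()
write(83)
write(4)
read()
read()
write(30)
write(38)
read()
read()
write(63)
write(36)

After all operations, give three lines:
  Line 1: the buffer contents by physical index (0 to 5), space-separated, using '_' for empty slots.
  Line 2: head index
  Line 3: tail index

write(54): buf=[54 _ _ _ _ _], head=0, tail=1, size=1
read(): buf=[_ _ _ _ _ _], head=1, tail=1, size=0
write(91): buf=[_ 91 _ _ _ _], head=1, tail=2, size=1
read(): buf=[_ _ _ _ _ _], head=2, tail=2, size=0
write(83): buf=[_ _ 83 _ _ _], head=2, tail=3, size=1
write(4): buf=[_ _ 83 4 _ _], head=2, tail=4, size=2
read(): buf=[_ _ _ 4 _ _], head=3, tail=4, size=1
read(): buf=[_ _ _ _ _ _], head=4, tail=4, size=0
write(30): buf=[_ _ _ _ 30 _], head=4, tail=5, size=1
write(38): buf=[_ _ _ _ 30 38], head=4, tail=0, size=2
read(): buf=[_ _ _ _ _ 38], head=5, tail=0, size=1
read(): buf=[_ _ _ _ _ _], head=0, tail=0, size=0
write(63): buf=[63 _ _ _ _ _], head=0, tail=1, size=1
write(36): buf=[63 36 _ _ _ _], head=0, tail=2, size=2

Answer: 63 36 _ _ _ _
0
2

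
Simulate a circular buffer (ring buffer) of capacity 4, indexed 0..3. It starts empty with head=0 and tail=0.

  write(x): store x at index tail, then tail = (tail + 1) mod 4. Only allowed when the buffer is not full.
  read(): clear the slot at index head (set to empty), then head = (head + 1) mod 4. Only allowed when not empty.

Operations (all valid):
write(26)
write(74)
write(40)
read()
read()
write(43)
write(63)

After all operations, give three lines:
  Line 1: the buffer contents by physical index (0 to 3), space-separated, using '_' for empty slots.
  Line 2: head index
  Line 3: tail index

Answer: 63 _ 40 43
2
1

Derivation:
write(26): buf=[26 _ _ _], head=0, tail=1, size=1
write(74): buf=[26 74 _ _], head=0, tail=2, size=2
write(40): buf=[26 74 40 _], head=0, tail=3, size=3
read(): buf=[_ 74 40 _], head=1, tail=3, size=2
read(): buf=[_ _ 40 _], head=2, tail=3, size=1
write(43): buf=[_ _ 40 43], head=2, tail=0, size=2
write(63): buf=[63 _ 40 43], head=2, tail=1, size=3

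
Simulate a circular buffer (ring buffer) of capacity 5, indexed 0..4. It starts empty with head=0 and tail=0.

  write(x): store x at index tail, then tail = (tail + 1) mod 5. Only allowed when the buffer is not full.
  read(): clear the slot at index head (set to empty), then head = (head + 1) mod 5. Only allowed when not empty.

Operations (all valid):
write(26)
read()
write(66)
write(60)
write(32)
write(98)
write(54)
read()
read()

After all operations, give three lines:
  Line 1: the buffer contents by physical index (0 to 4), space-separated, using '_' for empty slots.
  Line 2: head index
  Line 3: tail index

write(26): buf=[26 _ _ _ _], head=0, tail=1, size=1
read(): buf=[_ _ _ _ _], head=1, tail=1, size=0
write(66): buf=[_ 66 _ _ _], head=1, tail=2, size=1
write(60): buf=[_ 66 60 _ _], head=1, tail=3, size=2
write(32): buf=[_ 66 60 32 _], head=1, tail=4, size=3
write(98): buf=[_ 66 60 32 98], head=1, tail=0, size=4
write(54): buf=[54 66 60 32 98], head=1, tail=1, size=5
read(): buf=[54 _ 60 32 98], head=2, tail=1, size=4
read(): buf=[54 _ _ 32 98], head=3, tail=1, size=3

Answer: 54 _ _ 32 98
3
1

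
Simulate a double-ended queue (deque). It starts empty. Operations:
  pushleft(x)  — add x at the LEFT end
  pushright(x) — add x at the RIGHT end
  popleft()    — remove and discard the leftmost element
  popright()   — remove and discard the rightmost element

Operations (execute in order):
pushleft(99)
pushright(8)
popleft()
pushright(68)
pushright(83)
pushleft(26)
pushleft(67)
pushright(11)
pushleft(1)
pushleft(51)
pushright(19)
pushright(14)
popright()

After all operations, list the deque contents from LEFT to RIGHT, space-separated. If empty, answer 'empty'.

pushleft(99): [99]
pushright(8): [99, 8]
popleft(): [8]
pushright(68): [8, 68]
pushright(83): [8, 68, 83]
pushleft(26): [26, 8, 68, 83]
pushleft(67): [67, 26, 8, 68, 83]
pushright(11): [67, 26, 8, 68, 83, 11]
pushleft(1): [1, 67, 26, 8, 68, 83, 11]
pushleft(51): [51, 1, 67, 26, 8, 68, 83, 11]
pushright(19): [51, 1, 67, 26, 8, 68, 83, 11, 19]
pushright(14): [51, 1, 67, 26, 8, 68, 83, 11, 19, 14]
popright(): [51, 1, 67, 26, 8, 68, 83, 11, 19]

Answer: 51 1 67 26 8 68 83 11 19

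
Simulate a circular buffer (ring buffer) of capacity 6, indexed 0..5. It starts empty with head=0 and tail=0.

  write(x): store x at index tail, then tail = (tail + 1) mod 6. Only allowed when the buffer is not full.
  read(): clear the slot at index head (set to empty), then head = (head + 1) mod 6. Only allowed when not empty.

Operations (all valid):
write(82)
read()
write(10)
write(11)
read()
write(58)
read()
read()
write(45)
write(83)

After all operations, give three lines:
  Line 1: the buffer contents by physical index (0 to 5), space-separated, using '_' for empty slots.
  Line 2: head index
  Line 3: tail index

Answer: _ _ _ _ 45 83
4
0

Derivation:
write(82): buf=[82 _ _ _ _ _], head=0, tail=1, size=1
read(): buf=[_ _ _ _ _ _], head=1, tail=1, size=0
write(10): buf=[_ 10 _ _ _ _], head=1, tail=2, size=1
write(11): buf=[_ 10 11 _ _ _], head=1, tail=3, size=2
read(): buf=[_ _ 11 _ _ _], head=2, tail=3, size=1
write(58): buf=[_ _ 11 58 _ _], head=2, tail=4, size=2
read(): buf=[_ _ _ 58 _ _], head=3, tail=4, size=1
read(): buf=[_ _ _ _ _ _], head=4, tail=4, size=0
write(45): buf=[_ _ _ _ 45 _], head=4, tail=5, size=1
write(83): buf=[_ _ _ _ 45 83], head=4, tail=0, size=2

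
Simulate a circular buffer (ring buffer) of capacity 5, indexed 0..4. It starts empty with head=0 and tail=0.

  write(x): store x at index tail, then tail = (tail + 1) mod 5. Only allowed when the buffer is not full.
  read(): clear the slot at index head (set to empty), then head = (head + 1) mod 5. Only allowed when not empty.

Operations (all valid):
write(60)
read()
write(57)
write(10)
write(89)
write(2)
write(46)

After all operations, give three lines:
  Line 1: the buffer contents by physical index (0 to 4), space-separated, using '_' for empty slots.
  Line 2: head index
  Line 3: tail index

Answer: 46 57 10 89 2
1
1

Derivation:
write(60): buf=[60 _ _ _ _], head=0, tail=1, size=1
read(): buf=[_ _ _ _ _], head=1, tail=1, size=0
write(57): buf=[_ 57 _ _ _], head=1, tail=2, size=1
write(10): buf=[_ 57 10 _ _], head=1, tail=3, size=2
write(89): buf=[_ 57 10 89 _], head=1, tail=4, size=3
write(2): buf=[_ 57 10 89 2], head=1, tail=0, size=4
write(46): buf=[46 57 10 89 2], head=1, tail=1, size=5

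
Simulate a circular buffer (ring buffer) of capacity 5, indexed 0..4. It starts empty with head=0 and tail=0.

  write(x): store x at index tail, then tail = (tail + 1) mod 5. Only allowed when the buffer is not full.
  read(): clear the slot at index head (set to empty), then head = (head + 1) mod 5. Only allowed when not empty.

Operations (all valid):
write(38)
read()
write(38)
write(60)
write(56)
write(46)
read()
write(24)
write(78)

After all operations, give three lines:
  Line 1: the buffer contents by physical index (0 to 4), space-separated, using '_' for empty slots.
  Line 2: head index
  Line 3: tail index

Answer: 24 78 60 56 46
2
2

Derivation:
write(38): buf=[38 _ _ _ _], head=0, tail=1, size=1
read(): buf=[_ _ _ _ _], head=1, tail=1, size=0
write(38): buf=[_ 38 _ _ _], head=1, tail=2, size=1
write(60): buf=[_ 38 60 _ _], head=1, tail=3, size=2
write(56): buf=[_ 38 60 56 _], head=1, tail=4, size=3
write(46): buf=[_ 38 60 56 46], head=1, tail=0, size=4
read(): buf=[_ _ 60 56 46], head=2, tail=0, size=3
write(24): buf=[24 _ 60 56 46], head=2, tail=1, size=4
write(78): buf=[24 78 60 56 46], head=2, tail=2, size=5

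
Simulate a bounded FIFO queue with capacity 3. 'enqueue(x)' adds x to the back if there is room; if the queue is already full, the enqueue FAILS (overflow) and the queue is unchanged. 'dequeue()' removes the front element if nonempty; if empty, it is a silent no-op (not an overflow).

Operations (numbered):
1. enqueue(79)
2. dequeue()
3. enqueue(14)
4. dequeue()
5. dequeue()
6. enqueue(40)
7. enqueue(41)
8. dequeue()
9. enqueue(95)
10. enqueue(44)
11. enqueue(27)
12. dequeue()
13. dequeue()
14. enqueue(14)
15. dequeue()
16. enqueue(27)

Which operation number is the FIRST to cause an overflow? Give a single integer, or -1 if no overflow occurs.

1. enqueue(79): size=1
2. dequeue(): size=0
3. enqueue(14): size=1
4. dequeue(): size=0
5. dequeue(): empty, no-op, size=0
6. enqueue(40): size=1
7. enqueue(41): size=2
8. dequeue(): size=1
9. enqueue(95): size=2
10. enqueue(44): size=3
11. enqueue(27): size=3=cap → OVERFLOW (fail)
12. dequeue(): size=2
13. dequeue(): size=1
14. enqueue(14): size=2
15. dequeue(): size=1
16. enqueue(27): size=2

Answer: 11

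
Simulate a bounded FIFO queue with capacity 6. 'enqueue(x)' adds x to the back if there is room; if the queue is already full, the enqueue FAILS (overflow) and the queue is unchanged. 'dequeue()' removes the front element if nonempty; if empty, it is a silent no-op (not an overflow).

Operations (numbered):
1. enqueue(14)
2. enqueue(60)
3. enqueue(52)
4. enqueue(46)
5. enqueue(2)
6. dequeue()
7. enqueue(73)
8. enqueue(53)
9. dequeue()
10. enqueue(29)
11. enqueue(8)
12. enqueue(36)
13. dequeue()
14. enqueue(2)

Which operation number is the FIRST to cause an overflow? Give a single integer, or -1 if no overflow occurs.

Answer: 11

Derivation:
1. enqueue(14): size=1
2. enqueue(60): size=2
3. enqueue(52): size=3
4. enqueue(46): size=4
5. enqueue(2): size=5
6. dequeue(): size=4
7. enqueue(73): size=5
8. enqueue(53): size=6
9. dequeue(): size=5
10. enqueue(29): size=6
11. enqueue(8): size=6=cap → OVERFLOW (fail)
12. enqueue(36): size=6=cap → OVERFLOW (fail)
13. dequeue(): size=5
14. enqueue(2): size=6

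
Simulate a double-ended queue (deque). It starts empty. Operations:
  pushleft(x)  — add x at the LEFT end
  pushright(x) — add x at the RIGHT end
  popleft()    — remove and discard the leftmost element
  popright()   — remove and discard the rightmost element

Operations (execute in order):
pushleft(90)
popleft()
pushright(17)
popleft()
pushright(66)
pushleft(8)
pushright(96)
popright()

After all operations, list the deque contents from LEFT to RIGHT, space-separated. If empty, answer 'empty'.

pushleft(90): [90]
popleft(): []
pushright(17): [17]
popleft(): []
pushright(66): [66]
pushleft(8): [8, 66]
pushright(96): [8, 66, 96]
popright(): [8, 66]

Answer: 8 66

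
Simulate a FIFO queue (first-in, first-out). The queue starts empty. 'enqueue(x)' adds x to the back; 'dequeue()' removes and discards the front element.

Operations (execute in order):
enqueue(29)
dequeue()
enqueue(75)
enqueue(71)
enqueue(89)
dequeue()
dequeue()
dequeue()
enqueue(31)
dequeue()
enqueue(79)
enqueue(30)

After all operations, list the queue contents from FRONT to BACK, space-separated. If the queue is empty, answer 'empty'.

enqueue(29): [29]
dequeue(): []
enqueue(75): [75]
enqueue(71): [75, 71]
enqueue(89): [75, 71, 89]
dequeue(): [71, 89]
dequeue(): [89]
dequeue(): []
enqueue(31): [31]
dequeue(): []
enqueue(79): [79]
enqueue(30): [79, 30]

Answer: 79 30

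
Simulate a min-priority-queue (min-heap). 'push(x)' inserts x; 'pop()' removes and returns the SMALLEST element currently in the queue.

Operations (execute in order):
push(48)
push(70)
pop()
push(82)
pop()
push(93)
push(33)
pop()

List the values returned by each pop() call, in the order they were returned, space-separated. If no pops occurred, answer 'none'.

push(48): heap contents = [48]
push(70): heap contents = [48, 70]
pop() → 48: heap contents = [70]
push(82): heap contents = [70, 82]
pop() → 70: heap contents = [82]
push(93): heap contents = [82, 93]
push(33): heap contents = [33, 82, 93]
pop() → 33: heap contents = [82, 93]

Answer: 48 70 33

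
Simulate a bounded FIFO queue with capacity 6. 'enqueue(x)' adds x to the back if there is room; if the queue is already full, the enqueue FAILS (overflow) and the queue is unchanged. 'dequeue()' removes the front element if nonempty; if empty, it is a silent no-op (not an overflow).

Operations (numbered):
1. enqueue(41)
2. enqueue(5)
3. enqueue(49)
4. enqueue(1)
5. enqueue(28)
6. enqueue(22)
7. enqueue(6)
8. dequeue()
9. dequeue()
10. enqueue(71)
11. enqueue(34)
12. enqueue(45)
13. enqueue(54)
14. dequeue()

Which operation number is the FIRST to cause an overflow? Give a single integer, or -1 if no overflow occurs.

1. enqueue(41): size=1
2. enqueue(5): size=2
3. enqueue(49): size=3
4. enqueue(1): size=4
5. enqueue(28): size=5
6. enqueue(22): size=6
7. enqueue(6): size=6=cap → OVERFLOW (fail)
8. dequeue(): size=5
9. dequeue(): size=4
10. enqueue(71): size=5
11. enqueue(34): size=6
12. enqueue(45): size=6=cap → OVERFLOW (fail)
13. enqueue(54): size=6=cap → OVERFLOW (fail)
14. dequeue(): size=5

Answer: 7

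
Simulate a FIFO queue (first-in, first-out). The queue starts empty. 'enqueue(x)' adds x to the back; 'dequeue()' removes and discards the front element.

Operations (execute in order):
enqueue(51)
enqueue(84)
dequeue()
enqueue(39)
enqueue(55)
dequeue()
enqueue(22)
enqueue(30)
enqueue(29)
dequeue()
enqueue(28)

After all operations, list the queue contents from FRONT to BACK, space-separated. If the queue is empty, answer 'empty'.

Answer: 55 22 30 29 28

Derivation:
enqueue(51): [51]
enqueue(84): [51, 84]
dequeue(): [84]
enqueue(39): [84, 39]
enqueue(55): [84, 39, 55]
dequeue(): [39, 55]
enqueue(22): [39, 55, 22]
enqueue(30): [39, 55, 22, 30]
enqueue(29): [39, 55, 22, 30, 29]
dequeue(): [55, 22, 30, 29]
enqueue(28): [55, 22, 30, 29, 28]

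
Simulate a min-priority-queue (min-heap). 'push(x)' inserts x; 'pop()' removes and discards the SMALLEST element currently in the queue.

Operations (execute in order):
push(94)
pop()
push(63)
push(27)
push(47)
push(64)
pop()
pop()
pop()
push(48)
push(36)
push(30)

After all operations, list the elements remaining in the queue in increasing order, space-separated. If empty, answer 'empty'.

Answer: 30 36 48 64

Derivation:
push(94): heap contents = [94]
pop() → 94: heap contents = []
push(63): heap contents = [63]
push(27): heap contents = [27, 63]
push(47): heap contents = [27, 47, 63]
push(64): heap contents = [27, 47, 63, 64]
pop() → 27: heap contents = [47, 63, 64]
pop() → 47: heap contents = [63, 64]
pop() → 63: heap contents = [64]
push(48): heap contents = [48, 64]
push(36): heap contents = [36, 48, 64]
push(30): heap contents = [30, 36, 48, 64]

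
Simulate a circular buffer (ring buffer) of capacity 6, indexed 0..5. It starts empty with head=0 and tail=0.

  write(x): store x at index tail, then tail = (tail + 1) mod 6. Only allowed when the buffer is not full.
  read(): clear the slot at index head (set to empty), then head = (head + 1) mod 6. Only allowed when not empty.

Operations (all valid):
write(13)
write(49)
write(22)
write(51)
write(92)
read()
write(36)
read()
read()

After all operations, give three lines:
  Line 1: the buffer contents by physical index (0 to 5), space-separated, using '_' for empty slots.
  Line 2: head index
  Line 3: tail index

Answer: _ _ _ 51 92 36
3
0

Derivation:
write(13): buf=[13 _ _ _ _ _], head=0, tail=1, size=1
write(49): buf=[13 49 _ _ _ _], head=0, tail=2, size=2
write(22): buf=[13 49 22 _ _ _], head=0, tail=3, size=3
write(51): buf=[13 49 22 51 _ _], head=0, tail=4, size=4
write(92): buf=[13 49 22 51 92 _], head=0, tail=5, size=5
read(): buf=[_ 49 22 51 92 _], head=1, tail=5, size=4
write(36): buf=[_ 49 22 51 92 36], head=1, tail=0, size=5
read(): buf=[_ _ 22 51 92 36], head=2, tail=0, size=4
read(): buf=[_ _ _ 51 92 36], head=3, tail=0, size=3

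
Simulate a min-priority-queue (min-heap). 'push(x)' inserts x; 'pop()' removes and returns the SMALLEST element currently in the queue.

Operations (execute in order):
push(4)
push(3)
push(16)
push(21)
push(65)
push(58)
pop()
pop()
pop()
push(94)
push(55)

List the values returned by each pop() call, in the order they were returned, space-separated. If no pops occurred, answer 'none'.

push(4): heap contents = [4]
push(3): heap contents = [3, 4]
push(16): heap contents = [3, 4, 16]
push(21): heap contents = [3, 4, 16, 21]
push(65): heap contents = [3, 4, 16, 21, 65]
push(58): heap contents = [3, 4, 16, 21, 58, 65]
pop() → 3: heap contents = [4, 16, 21, 58, 65]
pop() → 4: heap contents = [16, 21, 58, 65]
pop() → 16: heap contents = [21, 58, 65]
push(94): heap contents = [21, 58, 65, 94]
push(55): heap contents = [21, 55, 58, 65, 94]

Answer: 3 4 16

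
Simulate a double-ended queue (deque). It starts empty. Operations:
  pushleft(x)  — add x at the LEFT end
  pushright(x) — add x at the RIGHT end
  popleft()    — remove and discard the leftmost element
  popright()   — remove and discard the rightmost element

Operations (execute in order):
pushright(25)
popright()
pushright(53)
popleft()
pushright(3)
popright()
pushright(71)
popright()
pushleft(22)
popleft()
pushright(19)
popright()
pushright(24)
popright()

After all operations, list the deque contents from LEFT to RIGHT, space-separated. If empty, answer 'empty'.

pushright(25): [25]
popright(): []
pushright(53): [53]
popleft(): []
pushright(3): [3]
popright(): []
pushright(71): [71]
popright(): []
pushleft(22): [22]
popleft(): []
pushright(19): [19]
popright(): []
pushright(24): [24]
popright(): []

Answer: empty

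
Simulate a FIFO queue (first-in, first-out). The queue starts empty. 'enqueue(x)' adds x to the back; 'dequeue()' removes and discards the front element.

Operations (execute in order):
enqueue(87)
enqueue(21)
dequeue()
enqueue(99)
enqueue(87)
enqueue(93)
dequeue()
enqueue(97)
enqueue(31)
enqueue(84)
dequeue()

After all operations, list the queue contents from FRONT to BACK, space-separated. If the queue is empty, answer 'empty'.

enqueue(87): [87]
enqueue(21): [87, 21]
dequeue(): [21]
enqueue(99): [21, 99]
enqueue(87): [21, 99, 87]
enqueue(93): [21, 99, 87, 93]
dequeue(): [99, 87, 93]
enqueue(97): [99, 87, 93, 97]
enqueue(31): [99, 87, 93, 97, 31]
enqueue(84): [99, 87, 93, 97, 31, 84]
dequeue(): [87, 93, 97, 31, 84]

Answer: 87 93 97 31 84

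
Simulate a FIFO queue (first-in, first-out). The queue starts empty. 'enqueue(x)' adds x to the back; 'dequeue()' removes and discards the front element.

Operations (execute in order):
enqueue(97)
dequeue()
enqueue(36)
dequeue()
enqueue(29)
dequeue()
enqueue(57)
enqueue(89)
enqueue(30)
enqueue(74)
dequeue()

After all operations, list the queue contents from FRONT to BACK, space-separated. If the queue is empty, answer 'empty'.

Answer: 89 30 74

Derivation:
enqueue(97): [97]
dequeue(): []
enqueue(36): [36]
dequeue(): []
enqueue(29): [29]
dequeue(): []
enqueue(57): [57]
enqueue(89): [57, 89]
enqueue(30): [57, 89, 30]
enqueue(74): [57, 89, 30, 74]
dequeue(): [89, 30, 74]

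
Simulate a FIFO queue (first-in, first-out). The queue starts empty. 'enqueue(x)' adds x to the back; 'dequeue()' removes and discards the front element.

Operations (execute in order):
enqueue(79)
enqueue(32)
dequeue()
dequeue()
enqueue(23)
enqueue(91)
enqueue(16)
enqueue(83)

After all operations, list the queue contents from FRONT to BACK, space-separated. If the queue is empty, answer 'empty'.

enqueue(79): [79]
enqueue(32): [79, 32]
dequeue(): [32]
dequeue(): []
enqueue(23): [23]
enqueue(91): [23, 91]
enqueue(16): [23, 91, 16]
enqueue(83): [23, 91, 16, 83]

Answer: 23 91 16 83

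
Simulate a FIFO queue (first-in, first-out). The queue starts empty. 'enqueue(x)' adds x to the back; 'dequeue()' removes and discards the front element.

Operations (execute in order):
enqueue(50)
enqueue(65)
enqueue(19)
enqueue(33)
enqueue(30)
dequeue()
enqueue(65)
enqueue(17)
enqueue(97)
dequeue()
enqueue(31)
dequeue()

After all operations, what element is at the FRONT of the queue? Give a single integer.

enqueue(50): queue = [50]
enqueue(65): queue = [50, 65]
enqueue(19): queue = [50, 65, 19]
enqueue(33): queue = [50, 65, 19, 33]
enqueue(30): queue = [50, 65, 19, 33, 30]
dequeue(): queue = [65, 19, 33, 30]
enqueue(65): queue = [65, 19, 33, 30, 65]
enqueue(17): queue = [65, 19, 33, 30, 65, 17]
enqueue(97): queue = [65, 19, 33, 30, 65, 17, 97]
dequeue(): queue = [19, 33, 30, 65, 17, 97]
enqueue(31): queue = [19, 33, 30, 65, 17, 97, 31]
dequeue(): queue = [33, 30, 65, 17, 97, 31]

Answer: 33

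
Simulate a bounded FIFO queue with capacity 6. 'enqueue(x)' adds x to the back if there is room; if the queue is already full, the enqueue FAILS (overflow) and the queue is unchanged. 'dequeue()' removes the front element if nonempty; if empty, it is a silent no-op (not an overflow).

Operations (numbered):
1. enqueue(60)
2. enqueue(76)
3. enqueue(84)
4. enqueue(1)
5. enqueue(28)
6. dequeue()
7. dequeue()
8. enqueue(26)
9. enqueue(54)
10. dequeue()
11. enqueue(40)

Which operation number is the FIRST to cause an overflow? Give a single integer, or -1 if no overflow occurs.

1. enqueue(60): size=1
2. enqueue(76): size=2
3. enqueue(84): size=3
4. enqueue(1): size=4
5. enqueue(28): size=5
6. dequeue(): size=4
7. dequeue(): size=3
8. enqueue(26): size=4
9. enqueue(54): size=5
10. dequeue(): size=4
11. enqueue(40): size=5

Answer: -1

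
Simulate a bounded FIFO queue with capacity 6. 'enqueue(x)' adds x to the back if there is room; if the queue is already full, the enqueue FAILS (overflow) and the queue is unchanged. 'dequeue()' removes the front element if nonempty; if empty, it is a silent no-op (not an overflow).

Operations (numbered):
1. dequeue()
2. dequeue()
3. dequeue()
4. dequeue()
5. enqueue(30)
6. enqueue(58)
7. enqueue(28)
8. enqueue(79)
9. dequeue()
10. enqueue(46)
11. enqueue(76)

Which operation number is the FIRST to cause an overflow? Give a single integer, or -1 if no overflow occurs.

Answer: -1

Derivation:
1. dequeue(): empty, no-op, size=0
2. dequeue(): empty, no-op, size=0
3. dequeue(): empty, no-op, size=0
4. dequeue(): empty, no-op, size=0
5. enqueue(30): size=1
6. enqueue(58): size=2
7. enqueue(28): size=3
8. enqueue(79): size=4
9. dequeue(): size=3
10. enqueue(46): size=4
11. enqueue(76): size=5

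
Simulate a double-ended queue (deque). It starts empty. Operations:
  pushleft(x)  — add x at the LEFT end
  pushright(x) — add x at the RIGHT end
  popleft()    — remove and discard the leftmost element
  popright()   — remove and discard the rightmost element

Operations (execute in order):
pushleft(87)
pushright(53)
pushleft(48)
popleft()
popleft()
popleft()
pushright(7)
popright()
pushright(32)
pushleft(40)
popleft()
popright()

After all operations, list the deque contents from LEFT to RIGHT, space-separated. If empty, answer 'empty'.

pushleft(87): [87]
pushright(53): [87, 53]
pushleft(48): [48, 87, 53]
popleft(): [87, 53]
popleft(): [53]
popleft(): []
pushright(7): [7]
popright(): []
pushright(32): [32]
pushleft(40): [40, 32]
popleft(): [32]
popright(): []

Answer: empty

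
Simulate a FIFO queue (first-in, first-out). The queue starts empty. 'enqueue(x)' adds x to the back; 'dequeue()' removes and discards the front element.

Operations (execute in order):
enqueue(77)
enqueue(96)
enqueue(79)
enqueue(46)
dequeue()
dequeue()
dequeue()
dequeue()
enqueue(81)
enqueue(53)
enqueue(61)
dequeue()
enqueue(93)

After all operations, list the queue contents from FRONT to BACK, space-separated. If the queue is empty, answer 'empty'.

enqueue(77): [77]
enqueue(96): [77, 96]
enqueue(79): [77, 96, 79]
enqueue(46): [77, 96, 79, 46]
dequeue(): [96, 79, 46]
dequeue(): [79, 46]
dequeue(): [46]
dequeue(): []
enqueue(81): [81]
enqueue(53): [81, 53]
enqueue(61): [81, 53, 61]
dequeue(): [53, 61]
enqueue(93): [53, 61, 93]

Answer: 53 61 93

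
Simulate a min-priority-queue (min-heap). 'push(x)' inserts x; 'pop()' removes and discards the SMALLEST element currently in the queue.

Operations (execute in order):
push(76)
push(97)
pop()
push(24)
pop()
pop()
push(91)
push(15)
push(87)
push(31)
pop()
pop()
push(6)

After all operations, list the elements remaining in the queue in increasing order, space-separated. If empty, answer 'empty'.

Answer: 6 87 91

Derivation:
push(76): heap contents = [76]
push(97): heap contents = [76, 97]
pop() → 76: heap contents = [97]
push(24): heap contents = [24, 97]
pop() → 24: heap contents = [97]
pop() → 97: heap contents = []
push(91): heap contents = [91]
push(15): heap contents = [15, 91]
push(87): heap contents = [15, 87, 91]
push(31): heap contents = [15, 31, 87, 91]
pop() → 15: heap contents = [31, 87, 91]
pop() → 31: heap contents = [87, 91]
push(6): heap contents = [6, 87, 91]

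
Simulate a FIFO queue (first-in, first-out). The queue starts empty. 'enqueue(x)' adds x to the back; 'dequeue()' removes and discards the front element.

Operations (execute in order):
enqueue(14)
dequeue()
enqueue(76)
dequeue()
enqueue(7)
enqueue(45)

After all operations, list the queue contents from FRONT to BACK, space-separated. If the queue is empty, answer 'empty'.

enqueue(14): [14]
dequeue(): []
enqueue(76): [76]
dequeue(): []
enqueue(7): [7]
enqueue(45): [7, 45]

Answer: 7 45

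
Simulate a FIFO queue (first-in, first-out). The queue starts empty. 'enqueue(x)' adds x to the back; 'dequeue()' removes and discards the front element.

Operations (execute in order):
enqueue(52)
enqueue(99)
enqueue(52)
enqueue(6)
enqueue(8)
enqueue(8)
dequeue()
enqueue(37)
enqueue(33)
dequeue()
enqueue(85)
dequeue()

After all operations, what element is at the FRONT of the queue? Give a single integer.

Answer: 6

Derivation:
enqueue(52): queue = [52]
enqueue(99): queue = [52, 99]
enqueue(52): queue = [52, 99, 52]
enqueue(6): queue = [52, 99, 52, 6]
enqueue(8): queue = [52, 99, 52, 6, 8]
enqueue(8): queue = [52, 99, 52, 6, 8, 8]
dequeue(): queue = [99, 52, 6, 8, 8]
enqueue(37): queue = [99, 52, 6, 8, 8, 37]
enqueue(33): queue = [99, 52, 6, 8, 8, 37, 33]
dequeue(): queue = [52, 6, 8, 8, 37, 33]
enqueue(85): queue = [52, 6, 8, 8, 37, 33, 85]
dequeue(): queue = [6, 8, 8, 37, 33, 85]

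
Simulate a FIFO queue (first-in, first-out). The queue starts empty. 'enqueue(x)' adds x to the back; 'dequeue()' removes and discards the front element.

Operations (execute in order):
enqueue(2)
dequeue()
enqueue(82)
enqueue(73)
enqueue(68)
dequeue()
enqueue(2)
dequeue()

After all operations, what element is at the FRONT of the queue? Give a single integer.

Answer: 68

Derivation:
enqueue(2): queue = [2]
dequeue(): queue = []
enqueue(82): queue = [82]
enqueue(73): queue = [82, 73]
enqueue(68): queue = [82, 73, 68]
dequeue(): queue = [73, 68]
enqueue(2): queue = [73, 68, 2]
dequeue(): queue = [68, 2]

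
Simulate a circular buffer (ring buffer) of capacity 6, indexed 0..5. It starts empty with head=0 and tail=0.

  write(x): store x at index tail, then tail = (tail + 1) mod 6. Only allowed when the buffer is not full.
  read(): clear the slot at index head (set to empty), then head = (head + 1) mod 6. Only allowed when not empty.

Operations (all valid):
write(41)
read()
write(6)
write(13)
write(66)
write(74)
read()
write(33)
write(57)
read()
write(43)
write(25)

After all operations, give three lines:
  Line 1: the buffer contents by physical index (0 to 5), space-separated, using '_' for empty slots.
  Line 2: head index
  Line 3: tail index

write(41): buf=[41 _ _ _ _ _], head=0, tail=1, size=1
read(): buf=[_ _ _ _ _ _], head=1, tail=1, size=0
write(6): buf=[_ 6 _ _ _ _], head=1, tail=2, size=1
write(13): buf=[_ 6 13 _ _ _], head=1, tail=3, size=2
write(66): buf=[_ 6 13 66 _ _], head=1, tail=4, size=3
write(74): buf=[_ 6 13 66 74 _], head=1, tail=5, size=4
read(): buf=[_ _ 13 66 74 _], head=2, tail=5, size=3
write(33): buf=[_ _ 13 66 74 33], head=2, tail=0, size=4
write(57): buf=[57 _ 13 66 74 33], head=2, tail=1, size=5
read(): buf=[57 _ _ 66 74 33], head=3, tail=1, size=4
write(43): buf=[57 43 _ 66 74 33], head=3, tail=2, size=5
write(25): buf=[57 43 25 66 74 33], head=3, tail=3, size=6

Answer: 57 43 25 66 74 33
3
3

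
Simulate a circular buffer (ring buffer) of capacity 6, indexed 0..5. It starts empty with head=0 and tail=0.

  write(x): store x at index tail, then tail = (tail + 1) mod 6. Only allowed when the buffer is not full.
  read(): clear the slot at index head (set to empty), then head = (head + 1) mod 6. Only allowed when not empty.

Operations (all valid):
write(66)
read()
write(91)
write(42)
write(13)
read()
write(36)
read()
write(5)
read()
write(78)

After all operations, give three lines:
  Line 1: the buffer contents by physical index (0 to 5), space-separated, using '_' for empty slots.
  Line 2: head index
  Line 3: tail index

write(66): buf=[66 _ _ _ _ _], head=0, tail=1, size=1
read(): buf=[_ _ _ _ _ _], head=1, tail=1, size=0
write(91): buf=[_ 91 _ _ _ _], head=1, tail=2, size=1
write(42): buf=[_ 91 42 _ _ _], head=1, tail=3, size=2
write(13): buf=[_ 91 42 13 _ _], head=1, tail=4, size=3
read(): buf=[_ _ 42 13 _ _], head=2, tail=4, size=2
write(36): buf=[_ _ 42 13 36 _], head=2, tail=5, size=3
read(): buf=[_ _ _ 13 36 _], head=3, tail=5, size=2
write(5): buf=[_ _ _ 13 36 5], head=3, tail=0, size=3
read(): buf=[_ _ _ _ 36 5], head=4, tail=0, size=2
write(78): buf=[78 _ _ _ 36 5], head=4, tail=1, size=3

Answer: 78 _ _ _ 36 5
4
1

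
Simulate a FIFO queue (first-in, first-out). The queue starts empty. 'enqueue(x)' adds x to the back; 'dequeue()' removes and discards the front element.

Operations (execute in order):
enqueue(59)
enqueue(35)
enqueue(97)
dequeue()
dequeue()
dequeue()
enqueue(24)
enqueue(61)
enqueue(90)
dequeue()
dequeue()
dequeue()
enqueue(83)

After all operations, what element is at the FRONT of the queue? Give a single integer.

Answer: 83

Derivation:
enqueue(59): queue = [59]
enqueue(35): queue = [59, 35]
enqueue(97): queue = [59, 35, 97]
dequeue(): queue = [35, 97]
dequeue(): queue = [97]
dequeue(): queue = []
enqueue(24): queue = [24]
enqueue(61): queue = [24, 61]
enqueue(90): queue = [24, 61, 90]
dequeue(): queue = [61, 90]
dequeue(): queue = [90]
dequeue(): queue = []
enqueue(83): queue = [83]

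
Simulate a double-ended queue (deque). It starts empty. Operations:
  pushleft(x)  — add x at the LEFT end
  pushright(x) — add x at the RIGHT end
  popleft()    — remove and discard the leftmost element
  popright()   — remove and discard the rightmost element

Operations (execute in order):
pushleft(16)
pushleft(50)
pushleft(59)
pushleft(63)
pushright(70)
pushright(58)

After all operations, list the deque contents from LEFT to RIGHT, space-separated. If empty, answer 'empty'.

Answer: 63 59 50 16 70 58

Derivation:
pushleft(16): [16]
pushleft(50): [50, 16]
pushleft(59): [59, 50, 16]
pushleft(63): [63, 59, 50, 16]
pushright(70): [63, 59, 50, 16, 70]
pushright(58): [63, 59, 50, 16, 70, 58]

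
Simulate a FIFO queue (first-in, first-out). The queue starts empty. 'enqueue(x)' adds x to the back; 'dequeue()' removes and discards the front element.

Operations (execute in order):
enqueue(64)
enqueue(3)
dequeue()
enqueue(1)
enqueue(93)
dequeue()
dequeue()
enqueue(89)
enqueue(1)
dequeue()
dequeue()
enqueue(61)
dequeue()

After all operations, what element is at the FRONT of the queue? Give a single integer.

Answer: 61

Derivation:
enqueue(64): queue = [64]
enqueue(3): queue = [64, 3]
dequeue(): queue = [3]
enqueue(1): queue = [3, 1]
enqueue(93): queue = [3, 1, 93]
dequeue(): queue = [1, 93]
dequeue(): queue = [93]
enqueue(89): queue = [93, 89]
enqueue(1): queue = [93, 89, 1]
dequeue(): queue = [89, 1]
dequeue(): queue = [1]
enqueue(61): queue = [1, 61]
dequeue(): queue = [61]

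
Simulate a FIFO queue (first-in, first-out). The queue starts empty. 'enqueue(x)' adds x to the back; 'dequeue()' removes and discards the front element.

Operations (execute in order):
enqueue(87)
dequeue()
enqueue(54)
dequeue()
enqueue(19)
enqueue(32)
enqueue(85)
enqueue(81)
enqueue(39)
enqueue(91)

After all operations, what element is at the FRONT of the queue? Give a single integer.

enqueue(87): queue = [87]
dequeue(): queue = []
enqueue(54): queue = [54]
dequeue(): queue = []
enqueue(19): queue = [19]
enqueue(32): queue = [19, 32]
enqueue(85): queue = [19, 32, 85]
enqueue(81): queue = [19, 32, 85, 81]
enqueue(39): queue = [19, 32, 85, 81, 39]
enqueue(91): queue = [19, 32, 85, 81, 39, 91]

Answer: 19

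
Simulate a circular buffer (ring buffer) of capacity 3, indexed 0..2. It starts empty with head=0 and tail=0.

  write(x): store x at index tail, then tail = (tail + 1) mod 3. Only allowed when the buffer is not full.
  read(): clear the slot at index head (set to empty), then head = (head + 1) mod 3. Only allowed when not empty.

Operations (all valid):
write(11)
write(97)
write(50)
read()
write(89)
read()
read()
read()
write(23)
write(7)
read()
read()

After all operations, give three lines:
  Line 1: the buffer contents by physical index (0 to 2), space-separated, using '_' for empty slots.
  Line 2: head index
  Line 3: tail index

write(11): buf=[11 _ _], head=0, tail=1, size=1
write(97): buf=[11 97 _], head=0, tail=2, size=2
write(50): buf=[11 97 50], head=0, tail=0, size=3
read(): buf=[_ 97 50], head=1, tail=0, size=2
write(89): buf=[89 97 50], head=1, tail=1, size=3
read(): buf=[89 _ 50], head=2, tail=1, size=2
read(): buf=[89 _ _], head=0, tail=1, size=1
read(): buf=[_ _ _], head=1, tail=1, size=0
write(23): buf=[_ 23 _], head=1, tail=2, size=1
write(7): buf=[_ 23 7], head=1, tail=0, size=2
read(): buf=[_ _ 7], head=2, tail=0, size=1
read(): buf=[_ _ _], head=0, tail=0, size=0

Answer: _ _ _
0
0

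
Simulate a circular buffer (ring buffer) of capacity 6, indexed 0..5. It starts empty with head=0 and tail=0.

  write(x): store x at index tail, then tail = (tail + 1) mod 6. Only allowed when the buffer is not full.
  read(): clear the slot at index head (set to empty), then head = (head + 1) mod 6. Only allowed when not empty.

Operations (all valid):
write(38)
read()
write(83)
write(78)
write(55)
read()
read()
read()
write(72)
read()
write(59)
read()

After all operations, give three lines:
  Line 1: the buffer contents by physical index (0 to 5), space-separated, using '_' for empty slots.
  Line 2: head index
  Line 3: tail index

Answer: _ _ _ _ _ _
0
0

Derivation:
write(38): buf=[38 _ _ _ _ _], head=0, tail=1, size=1
read(): buf=[_ _ _ _ _ _], head=1, tail=1, size=0
write(83): buf=[_ 83 _ _ _ _], head=1, tail=2, size=1
write(78): buf=[_ 83 78 _ _ _], head=1, tail=3, size=2
write(55): buf=[_ 83 78 55 _ _], head=1, tail=4, size=3
read(): buf=[_ _ 78 55 _ _], head=2, tail=4, size=2
read(): buf=[_ _ _ 55 _ _], head=3, tail=4, size=1
read(): buf=[_ _ _ _ _ _], head=4, tail=4, size=0
write(72): buf=[_ _ _ _ 72 _], head=4, tail=5, size=1
read(): buf=[_ _ _ _ _ _], head=5, tail=5, size=0
write(59): buf=[_ _ _ _ _ 59], head=5, tail=0, size=1
read(): buf=[_ _ _ _ _ _], head=0, tail=0, size=0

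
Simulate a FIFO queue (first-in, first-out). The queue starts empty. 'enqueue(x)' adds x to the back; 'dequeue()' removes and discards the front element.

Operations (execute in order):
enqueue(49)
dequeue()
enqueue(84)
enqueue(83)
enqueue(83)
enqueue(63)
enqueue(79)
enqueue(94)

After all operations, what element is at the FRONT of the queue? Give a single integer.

Answer: 84

Derivation:
enqueue(49): queue = [49]
dequeue(): queue = []
enqueue(84): queue = [84]
enqueue(83): queue = [84, 83]
enqueue(83): queue = [84, 83, 83]
enqueue(63): queue = [84, 83, 83, 63]
enqueue(79): queue = [84, 83, 83, 63, 79]
enqueue(94): queue = [84, 83, 83, 63, 79, 94]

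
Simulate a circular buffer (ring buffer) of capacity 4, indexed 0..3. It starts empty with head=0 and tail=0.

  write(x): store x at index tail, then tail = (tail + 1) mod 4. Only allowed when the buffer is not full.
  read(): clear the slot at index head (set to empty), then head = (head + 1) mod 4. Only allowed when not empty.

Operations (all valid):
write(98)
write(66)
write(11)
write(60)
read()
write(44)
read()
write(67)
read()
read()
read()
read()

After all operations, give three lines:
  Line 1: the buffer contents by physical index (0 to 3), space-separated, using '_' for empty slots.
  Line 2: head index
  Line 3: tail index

write(98): buf=[98 _ _ _], head=0, tail=1, size=1
write(66): buf=[98 66 _ _], head=0, tail=2, size=2
write(11): buf=[98 66 11 _], head=0, tail=3, size=3
write(60): buf=[98 66 11 60], head=0, tail=0, size=4
read(): buf=[_ 66 11 60], head=1, tail=0, size=3
write(44): buf=[44 66 11 60], head=1, tail=1, size=4
read(): buf=[44 _ 11 60], head=2, tail=1, size=3
write(67): buf=[44 67 11 60], head=2, tail=2, size=4
read(): buf=[44 67 _ 60], head=3, tail=2, size=3
read(): buf=[44 67 _ _], head=0, tail=2, size=2
read(): buf=[_ 67 _ _], head=1, tail=2, size=1
read(): buf=[_ _ _ _], head=2, tail=2, size=0

Answer: _ _ _ _
2
2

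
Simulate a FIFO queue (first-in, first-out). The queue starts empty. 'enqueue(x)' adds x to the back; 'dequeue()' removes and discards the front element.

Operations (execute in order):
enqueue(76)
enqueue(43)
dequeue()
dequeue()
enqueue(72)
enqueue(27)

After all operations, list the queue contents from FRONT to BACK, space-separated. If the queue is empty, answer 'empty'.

Answer: 72 27

Derivation:
enqueue(76): [76]
enqueue(43): [76, 43]
dequeue(): [43]
dequeue(): []
enqueue(72): [72]
enqueue(27): [72, 27]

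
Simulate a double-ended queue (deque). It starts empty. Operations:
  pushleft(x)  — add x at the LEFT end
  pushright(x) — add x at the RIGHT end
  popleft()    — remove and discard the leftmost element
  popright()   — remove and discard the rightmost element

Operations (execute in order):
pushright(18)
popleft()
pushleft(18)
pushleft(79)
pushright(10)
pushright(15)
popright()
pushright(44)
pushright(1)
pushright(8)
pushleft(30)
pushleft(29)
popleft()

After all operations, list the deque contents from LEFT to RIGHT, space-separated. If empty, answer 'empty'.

pushright(18): [18]
popleft(): []
pushleft(18): [18]
pushleft(79): [79, 18]
pushright(10): [79, 18, 10]
pushright(15): [79, 18, 10, 15]
popright(): [79, 18, 10]
pushright(44): [79, 18, 10, 44]
pushright(1): [79, 18, 10, 44, 1]
pushright(8): [79, 18, 10, 44, 1, 8]
pushleft(30): [30, 79, 18, 10, 44, 1, 8]
pushleft(29): [29, 30, 79, 18, 10, 44, 1, 8]
popleft(): [30, 79, 18, 10, 44, 1, 8]

Answer: 30 79 18 10 44 1 8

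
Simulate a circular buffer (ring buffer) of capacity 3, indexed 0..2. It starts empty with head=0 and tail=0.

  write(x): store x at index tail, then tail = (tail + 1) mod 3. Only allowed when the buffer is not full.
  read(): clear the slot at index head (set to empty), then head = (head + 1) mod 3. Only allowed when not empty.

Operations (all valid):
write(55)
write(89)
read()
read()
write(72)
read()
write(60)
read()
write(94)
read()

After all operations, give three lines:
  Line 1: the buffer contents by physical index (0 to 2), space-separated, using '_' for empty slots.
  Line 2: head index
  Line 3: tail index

write(55): buf=[55 _ _], head=0, tail=1, size=1
write(89): buf=[55 89 _], head=0, tail=2, size=2
read(): buf=[_ 89 _], head=1, tail=2, size=1
read(): buf=[_ _ _], head=2, tail=2, size=0
write(72): buf=[_ _ 72], head=2, tail=0, size=1
read(): buf=[_ _ _], head=0, tail=0, size=0
write(60): buf=[60 _ _], head=0, tail=1, size=1
read(): buf=[_ _ _], head=1, tail=1, size=0
write(94): buf=[_ 94 _], head=1, tail=2, size=1
read(): buf=[_ _ _], head=2, tail=2, size=0

Answer: _ _ _
2
2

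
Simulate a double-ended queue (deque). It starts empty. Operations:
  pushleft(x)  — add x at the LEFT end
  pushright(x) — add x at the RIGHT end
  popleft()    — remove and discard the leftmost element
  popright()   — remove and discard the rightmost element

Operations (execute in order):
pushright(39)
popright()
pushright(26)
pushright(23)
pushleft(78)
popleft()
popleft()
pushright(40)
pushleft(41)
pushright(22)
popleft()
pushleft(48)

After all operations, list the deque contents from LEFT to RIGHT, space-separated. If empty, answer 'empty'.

Answer: 48 23 40 22

Derivation:
pushright(39): [39]
popright(): []
pushright(26): [26]
pushright(23): [26, 23]
pushleft(78): [78, 26, 23]
popleft(): [26, 23]
popleft(): [23]
pushright(40): [23, 40]
pushleft(41): [41, 23, 40]
pushright(22): [41, 23, 40, 22]
popleft(): [23, 40, 22]
pushleft(48): [48, 23, 40, 22]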